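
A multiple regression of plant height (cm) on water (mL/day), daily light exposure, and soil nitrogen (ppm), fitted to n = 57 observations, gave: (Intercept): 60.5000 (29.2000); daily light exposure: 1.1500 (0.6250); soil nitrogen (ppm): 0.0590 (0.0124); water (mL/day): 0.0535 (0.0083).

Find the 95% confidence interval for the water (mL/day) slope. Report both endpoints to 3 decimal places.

Read off: b = 0.0535, SE = 0.0083 for water (mL/day).
df = n − k − 1 = 57 − 3 − 1 = 53.
t* = t_{0.025, 53} = 2.005746.
Margin = t* × SE = 2.005746 × 0.0083 = 0.01665.
CI: 0.0535 ± 0.01665 → (0.037, 0.070).

(0.037, 0.070)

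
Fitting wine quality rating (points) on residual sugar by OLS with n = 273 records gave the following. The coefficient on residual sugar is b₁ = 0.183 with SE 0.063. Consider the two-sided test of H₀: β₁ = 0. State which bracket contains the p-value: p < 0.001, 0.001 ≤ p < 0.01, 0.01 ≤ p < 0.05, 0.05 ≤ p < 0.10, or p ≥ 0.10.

0.001 ≤ p < 0.01

t = 0.183 / 0.063 = 2.905.
df = n − 2 = 273 − 2 = 271.
Two-sided p = 2·P(T_{271} > |t|) ≈ 0.0040.
So 0.001 ≤ p < 0.01.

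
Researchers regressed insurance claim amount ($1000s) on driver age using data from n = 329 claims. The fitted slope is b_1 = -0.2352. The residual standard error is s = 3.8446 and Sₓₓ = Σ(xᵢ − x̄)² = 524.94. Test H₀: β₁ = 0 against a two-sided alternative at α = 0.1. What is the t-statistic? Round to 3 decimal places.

SE(b_1) = s/√Sₓₓ = 3.8446/√524.94 = 0.167802.
t = -0.2352 / 0.167802 = -1.402.
df = n − 2 = 327.
Two-sided p ≈ 0.1620, which is ≥ 0.1, so fail to reject H₀.
The data do not give significant evidence of an association between driver age and insurance claim amount.

t = -1.402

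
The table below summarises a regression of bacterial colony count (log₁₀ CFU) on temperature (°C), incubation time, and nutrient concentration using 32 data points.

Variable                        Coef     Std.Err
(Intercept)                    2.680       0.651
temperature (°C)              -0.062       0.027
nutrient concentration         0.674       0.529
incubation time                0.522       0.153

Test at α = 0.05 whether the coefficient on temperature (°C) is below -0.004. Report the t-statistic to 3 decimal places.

Read off: b = -0.062, SE = 0.027 for temperature (°C).
H₀: β₁ = -0.004 vs H₁: β₁ < -0.004.
t = (-0.062 − (-0.004)) / 0.027 = -2.148.
df = n − k − 1 = 32 − 3 − 1 = 28.
One-sided p ≈ 0.0202, which is < 0.05, so reject H₀.
There is evidence that the true slope on temperature (°C) is below -0.004 log₁₀ CFU per unit, holding the other predictors fixed.

t = -2.148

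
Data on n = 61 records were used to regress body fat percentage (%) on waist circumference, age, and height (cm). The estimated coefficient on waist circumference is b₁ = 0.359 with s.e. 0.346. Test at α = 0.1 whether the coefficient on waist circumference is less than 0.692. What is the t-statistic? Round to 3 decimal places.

t = -0.962

H₀: β₁ = 0.692 vs H₁: β₁ < 0.692.
t = (b₁ − β₁⁰)/SE = (0.359 − 0.692) / 0.346 = -0.962.
df = n − k − 1 = 61 − 3 − 1 = 57.
One-sided p ≈ 0.1700, which is ≥ 0.1, so fail to reject H₀.
The data do not give significant evidence that the true slope on waist circumference is below 0.692 % per unit, holding the other predictors fixed.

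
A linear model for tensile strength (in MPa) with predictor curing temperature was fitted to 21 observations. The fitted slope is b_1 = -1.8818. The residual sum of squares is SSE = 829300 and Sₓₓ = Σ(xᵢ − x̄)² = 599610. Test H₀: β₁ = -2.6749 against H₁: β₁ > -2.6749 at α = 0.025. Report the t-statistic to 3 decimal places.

MSE = SSE/(n − 2) = 829300/19 = 43647.4.
SE(b_1) = √(MSE/Sₓₓ) = √(43647.4/599610) = 0.269802.
t = (-1.8818 − (-2.6749)) / 0.269802 = 2.940.
df = n − 2 = 19.
One-sided p ≈ 0.0042, which is < 0.025, so reject H₀.
There is evidence that the true slope on curing temperature exceeds -2.6749 MPa per unit.

t = 2.940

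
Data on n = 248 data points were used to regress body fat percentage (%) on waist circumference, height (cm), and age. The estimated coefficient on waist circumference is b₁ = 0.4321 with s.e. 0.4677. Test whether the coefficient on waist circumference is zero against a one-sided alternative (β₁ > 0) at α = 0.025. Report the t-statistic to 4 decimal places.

H₀: β₁ = 0 vs H₁: β₁ > 0.
t = (b₁ − β₁⁰)/SE = 0.4321 / 0.4677 = 0.9239.
df = n − k − 1 = 248 − 3 − 1 = 244.
One-sided p ≈ 0.1782, which is ≥ 0.025, so fail to reject H₀.
The data do not give significant evidence that the true slope on waist circumference is positive, holding the other predictors fixed.

t = 0.9239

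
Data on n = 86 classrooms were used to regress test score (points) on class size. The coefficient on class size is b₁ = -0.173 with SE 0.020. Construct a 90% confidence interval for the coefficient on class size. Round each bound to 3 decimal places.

df = n − 2 = 86 − 2 = 84.
t* = t_{0.05, 84} = 1.663197.
Margin = t* × SE = 1.663197 × 0.020 = 0.03326.
CI: -0.173 ± 0.03326 → (-0.206, -0.140).
With 90% confidence, each one-unit increase in class size is associated with a change of between -0.206 and -0.140 points in test score.

(-0.206, -0.140)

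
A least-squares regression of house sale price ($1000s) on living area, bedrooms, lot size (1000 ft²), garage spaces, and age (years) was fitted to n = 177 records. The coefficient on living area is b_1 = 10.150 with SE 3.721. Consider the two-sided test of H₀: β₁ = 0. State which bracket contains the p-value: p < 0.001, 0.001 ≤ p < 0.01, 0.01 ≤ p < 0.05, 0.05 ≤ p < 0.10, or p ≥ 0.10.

0.001 ≤ p < 0.01

t = 10.150 / 3.721 = 2.728.
df = n − k − 1 = 177 − 5 − 1 = 171.
Two-sided p = 2·P(T_{171} > |t|) ≈ 0.0070.
So 0.001 ≤ p < 0.01.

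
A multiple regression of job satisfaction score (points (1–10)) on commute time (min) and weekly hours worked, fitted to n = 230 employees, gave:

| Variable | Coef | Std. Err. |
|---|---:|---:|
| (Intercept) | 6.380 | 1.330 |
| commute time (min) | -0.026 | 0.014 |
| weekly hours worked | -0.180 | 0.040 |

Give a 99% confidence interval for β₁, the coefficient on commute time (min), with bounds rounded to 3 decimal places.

(-0.062, 0.010)

Read off: b = -0.026, SE = 0.014 for commute time (min).
df = n − k − 1 = 230 − 2 − 1 = 227.
t* = t_{0.005, 227} = 2.597661.
Margin = t* × SE = 2.597661 × 0.014 = 0.03637.
CI: -0.026 ± 0.03637 → (-0.062, 0.010).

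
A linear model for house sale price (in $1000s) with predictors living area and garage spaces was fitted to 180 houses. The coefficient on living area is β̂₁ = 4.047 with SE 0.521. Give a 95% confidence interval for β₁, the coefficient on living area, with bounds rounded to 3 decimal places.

(3.019, 5.075)

df = n − k − 1 = 180 − 2 − 1 = 177.
t* = t_{0.025, 177} = 1.973457.
Margin = t* × SE = 1.973457 × 0.521 = 1.02817.
CI: 4.047 ± 1.02817 → (3.019, 5.075).
With 95% confidence, each one-unit increase in living area is associated with a change of between 3.019 and 5.075 $1000s in house sale price, holding the other predictors fixed.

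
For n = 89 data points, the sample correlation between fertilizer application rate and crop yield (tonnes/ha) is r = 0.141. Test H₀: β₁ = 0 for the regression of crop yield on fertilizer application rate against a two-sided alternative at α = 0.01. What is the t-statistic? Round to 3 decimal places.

t = 1.328

t = r·√(n − 2)/√(1 − r²) = 0.141·√87/√0.980119 = 1.328.
df = n − 2 = 87.
Two-sided p ≈ 0.1875, which is ≥ 0.01, so fail to reject H₀.
The data do not give significant evidence of a linear association between fertilizer application rate and crop yield.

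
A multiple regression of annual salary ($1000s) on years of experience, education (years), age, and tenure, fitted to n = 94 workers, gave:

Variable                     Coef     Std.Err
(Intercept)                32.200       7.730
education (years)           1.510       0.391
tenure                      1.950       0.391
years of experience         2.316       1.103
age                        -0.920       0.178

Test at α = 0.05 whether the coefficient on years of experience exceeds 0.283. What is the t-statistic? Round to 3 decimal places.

t = 1.843

Read off: b = 2.316, SE = 1.103 for years of experience.
H₀: β₁ = 0.283 vs H₁: β₁ > 0.283.
t = (2.316 − 0.283) / 1.103 = 1.843.
df = n − k − 1 = 94 − 4 − 1 = 89.
One-sided p ≈ 0.0343, which is < 0.05, so reject H₀.
There is evidence that the true slope on years of experience exceeds 0.283 $1000s per unit, holding the other predictors fixed.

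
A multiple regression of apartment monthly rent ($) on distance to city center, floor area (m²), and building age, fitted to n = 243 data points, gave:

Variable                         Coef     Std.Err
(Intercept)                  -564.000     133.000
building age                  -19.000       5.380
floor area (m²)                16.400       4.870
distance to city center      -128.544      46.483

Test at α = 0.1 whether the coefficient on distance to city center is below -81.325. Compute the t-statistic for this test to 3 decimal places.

t = -1.016

Read off: b = -128.544, SE = 46.483 for distance to city center.
H₀: β₁ = -81.325 vs H₁: β₁ < -81.325.
t = (-128.544 − (-81.325)) / 46.483 = -1.016.
df = n − k − 1 = 243 − 3 − 1 = 239.
One-sided p ≈ 0.1554, which is ≥ 0.1, so fail to reject H₀.
The data do not give significant evidence that the true slope on distance to city center is below -81.325 $ per unit, holding the other predictors fixed.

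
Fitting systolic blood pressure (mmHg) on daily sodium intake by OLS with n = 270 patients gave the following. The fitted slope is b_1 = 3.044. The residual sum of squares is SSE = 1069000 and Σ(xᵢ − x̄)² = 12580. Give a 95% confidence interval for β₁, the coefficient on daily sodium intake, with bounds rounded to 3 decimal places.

MSE = SSE/(n − 2) = 1069000/268 = 3988.81.
SE(b_1) = √(MSE/Sₓₓ) = √(3988.81/12580) = 0.563094.
df = n − 2 = 268.
t* = t_{0.025, 268} = 1.968855.
Margin = t* × SE = 1.968855 × 0.563094 = 1.10865.
CI: 3.044 ± 1.10865 → (1.935, 4.153).
With 95% confidence, each one-unit increase in daily sodium intake is associated with a change of between 1.935 and 4.153 mmHg in systolic blood pressure.

(1.935, 4.153)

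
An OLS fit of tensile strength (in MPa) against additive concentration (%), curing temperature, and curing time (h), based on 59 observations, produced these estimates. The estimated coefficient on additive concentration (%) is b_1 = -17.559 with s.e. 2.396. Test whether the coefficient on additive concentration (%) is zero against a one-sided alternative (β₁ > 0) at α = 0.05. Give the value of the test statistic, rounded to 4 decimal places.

H₀: β₁ = 0 vs H₁: β₁ > 0.
t = (b_1 − β₁⁰)/SE = -17.559 / 2.396 = -7.3285.
df = n − k − 1 = 59 − 3 − 1 = 55.
One-sided p ≈ 1.0000, which is ≥ 0.05, so fail to reject H₀.
The data do not give significant evidence that the true slope on additive concentration (%) is positive, holding the other predictors fixed.

t = -7.3285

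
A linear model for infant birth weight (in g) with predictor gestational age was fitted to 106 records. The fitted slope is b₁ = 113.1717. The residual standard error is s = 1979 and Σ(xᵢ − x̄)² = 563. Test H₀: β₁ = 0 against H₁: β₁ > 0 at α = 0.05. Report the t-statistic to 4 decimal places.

SE(b₁) = s/√Sₓₓ = 1979/√563 = 83.4049.
t = 113.1717 / 83.4049 = 1.3569.
df = n − 2 = 104.
One-sided p ≈ 0.0889, which is ≥ 0.05, so fail to reject H₀.
The data do not give significant evidence that the true slope on gestational age is positive.

t = 1.3569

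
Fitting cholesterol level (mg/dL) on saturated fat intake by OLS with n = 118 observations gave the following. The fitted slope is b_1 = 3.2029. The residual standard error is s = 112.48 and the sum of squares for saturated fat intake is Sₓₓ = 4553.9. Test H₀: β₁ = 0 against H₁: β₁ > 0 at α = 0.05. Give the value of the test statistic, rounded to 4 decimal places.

t = 1.9216

SE(b_1) = s/√Sₓₓ = 112.48/√4553.9 = 1.6668.
t = 3.2029 / 1.6668 = 1.9216.
df = n − 2 = 116.
One-sided p ≈ 0.0286, which is < 0.05, so reject H₀.
There is evidence that the true slope on saturated fat intake is positive.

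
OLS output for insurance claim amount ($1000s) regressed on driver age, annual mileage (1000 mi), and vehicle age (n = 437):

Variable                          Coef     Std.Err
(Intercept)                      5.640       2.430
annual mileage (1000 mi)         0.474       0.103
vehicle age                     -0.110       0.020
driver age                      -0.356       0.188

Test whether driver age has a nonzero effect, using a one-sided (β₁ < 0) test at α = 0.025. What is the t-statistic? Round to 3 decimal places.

Read off: b = -0.356, SE = 0.188 for driver age.
H₀: β₁ = 0 vs H₁: β₁ < 0.
t = -0.356 / 0.188 = -1.894.
df = n − k − 1 = 437 − 3 − 1 = 433.
One-sided p ≈ 0.0295, which is ≥ 0.025, so fail to reject H₀.
The data do not give significant evidence that the true slope on driver age is negative, holding the other predictors fixed.

t = -1.894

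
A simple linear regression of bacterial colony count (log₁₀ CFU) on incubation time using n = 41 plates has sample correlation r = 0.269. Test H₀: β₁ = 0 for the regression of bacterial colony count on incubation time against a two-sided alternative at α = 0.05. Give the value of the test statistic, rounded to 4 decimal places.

t = 1.7442

t = r·√(n − 2)/√(1 − r²) = 0.269·√39/√0.927639 = 1.7442.
df = n − 2 = 39.
Two-sided p ≈ 0.0890, which is ≥ 0.05, so fail to reject H₀.
The data do not give significant evidence of a linear association between incubation time and bacterial colony count.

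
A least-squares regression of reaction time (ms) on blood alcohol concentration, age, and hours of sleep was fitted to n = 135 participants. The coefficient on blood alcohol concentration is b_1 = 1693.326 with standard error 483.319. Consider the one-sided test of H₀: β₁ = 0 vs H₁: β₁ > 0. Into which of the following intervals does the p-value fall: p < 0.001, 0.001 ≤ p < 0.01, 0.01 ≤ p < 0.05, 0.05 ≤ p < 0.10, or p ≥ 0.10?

p < 0.001

t = 1693.326 / 483.319 = 3.504.
df = n − k − 1 = 135 − 3 − 1 = 131.
One-sided p = P(T_{131} > t) ≈ 0.0003.
So p < 0.001.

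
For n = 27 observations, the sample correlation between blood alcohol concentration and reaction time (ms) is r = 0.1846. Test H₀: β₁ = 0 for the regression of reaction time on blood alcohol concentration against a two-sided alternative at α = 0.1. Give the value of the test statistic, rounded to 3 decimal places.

t = r·√(n − 2)/√(1 − r²) = 0.1846·√25/√0.965923 = 0.939.
df = n − 2 = 25.
Two-sided p ≈ 0.3566, which is ≥ 0.1, so fail to reject H₀.
The data do not give significant evidence of a linear association between blood alcohol concentration and reaction time.

t = 0.939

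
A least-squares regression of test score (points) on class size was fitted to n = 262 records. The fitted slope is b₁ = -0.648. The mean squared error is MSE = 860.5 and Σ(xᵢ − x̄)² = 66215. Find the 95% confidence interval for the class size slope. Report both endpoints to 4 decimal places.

SE(b₁) = √(MSE/Sₓₓ) = √(860.5/66215) = 0.113998.
df = n − 2 = 260.
t* = t_{0.025, 260} = 1.96913.
Margin = t* × SE = 1.96913 × 0.113998 = 0.224477.
CI: -0.648 ± 0.224477 → (-0.8725, -0.4235).
With 95% confidence, each one-unit increase in class size is associated with a change of between -0.8725 and -0.4235 points in test score.

(-0.8725, -0.4235)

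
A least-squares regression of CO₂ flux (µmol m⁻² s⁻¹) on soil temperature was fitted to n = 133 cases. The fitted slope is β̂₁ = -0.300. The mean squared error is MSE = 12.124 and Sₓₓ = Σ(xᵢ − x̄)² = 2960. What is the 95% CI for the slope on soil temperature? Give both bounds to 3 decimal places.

(-0.427, -0.173)

SE(β̂₁) = √(MSE/Sₓₓ) = √(12.124/2960) = 0.0639996.
df = n − 2 = 131.
t* = t_{0.025, 131} = 1.978239.
Margin = t* × SE = 1.978239 × 0.0639996 = 0.12661.
CI: -0.300 ± 0.12661 → (-0.427, -0.173).
With 95% confidence, each one-unit increase in soil temperature is associated with a change of between -0.427 and -0.173 µmol m⁻² s⁻¹ in CO₂ flux.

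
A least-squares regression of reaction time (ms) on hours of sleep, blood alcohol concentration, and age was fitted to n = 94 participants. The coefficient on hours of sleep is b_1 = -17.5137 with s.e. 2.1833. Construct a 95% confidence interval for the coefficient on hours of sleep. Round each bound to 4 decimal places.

df = n − k − 1 = 94 − 3 − 1 = 90.
t* = t_{0.025, 90} = 1.986675.
Margin = t* × SE = 1.986675 × 2.1833 = 4.337507.
CI: -17.5137 ± 4.337507 → (-21.8512, -13.1762).
With 95% confidence, each one-unit increase in hours of sleep is associated with a change of between -21.8512 and -13.1762 ms in reaction time, holding the other predictors fixed.

(-21.8512, -13.1762)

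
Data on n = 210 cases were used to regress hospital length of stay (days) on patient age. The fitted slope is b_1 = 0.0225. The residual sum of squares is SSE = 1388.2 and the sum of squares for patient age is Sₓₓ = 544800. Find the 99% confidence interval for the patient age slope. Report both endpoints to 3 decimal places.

(0.013, 0.032)

MSE = SSE/(n − 2) = 1388.2/208 = 6.67404.
SE(b_1) = √(MSE/Sₓₓ) = √(6.67404/544800) = 0.00350006.
df = n − 2 = 208.
t* = t_{0.005, 208} = 2.599672.
Margin = t* × SE = 2.599672 × 0.00350006 = 0.00910.
CI: 0.0225 ± 0.00910 → (0.013, 0.032).
With 99% confidence, each one-unit increase in patient age is associated with a change of between 0.013 and 0.032 days in hospital length of stay.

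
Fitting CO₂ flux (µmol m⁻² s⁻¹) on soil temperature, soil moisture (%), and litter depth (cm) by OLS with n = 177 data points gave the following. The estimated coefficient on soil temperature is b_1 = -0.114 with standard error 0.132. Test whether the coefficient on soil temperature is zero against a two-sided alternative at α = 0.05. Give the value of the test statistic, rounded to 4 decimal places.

H₀: β₁ = 0 vs H₁: β₁ ≠ 0.
t = (b_1 − β₁⁰)/SE = -0.114 / 0.132 = -0.8636.
df = n − k − 1 = 177 − 3 − 1 = 173.
Two-sided p ≈ 0.3890, which is ≥ 0.05, so fail to reject H₀.
The data do not give significant evidence of an association between soil temperature and CO₂ flux, after adjusting for the other predictors.

t = -0.8636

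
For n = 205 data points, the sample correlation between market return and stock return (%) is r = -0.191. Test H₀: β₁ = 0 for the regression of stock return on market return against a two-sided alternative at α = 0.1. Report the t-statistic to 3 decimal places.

t = -2.772

t = r·√(n − 2)/√(1 − r²) = -0.191·√203/√0.963519 = -2.772.
df = n − 2 = 203.
Two-sided p ≈ 0.0061, which is < 0.1, so reject H₀.
There is evidence of a linear association between market return and stock return.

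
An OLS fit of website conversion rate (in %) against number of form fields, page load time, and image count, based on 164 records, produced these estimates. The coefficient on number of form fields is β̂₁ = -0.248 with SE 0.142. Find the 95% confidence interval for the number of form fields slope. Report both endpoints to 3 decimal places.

df = n − k − 1 = 164 − 3 − 1 = 160.
t* = t_{0.025, 160} = 1.974902.
Margin = t* × SE = 1.974902 × 0.142 = 0.28044.
CI: -0.248 ± 0.28044 → (-0.528, 0.032).
With 95% confidence, each one-unit increase in number of form fields is associated with a change of between -0.528 and 0.032 % in website conversion rate, holding the other predictors fixed.

(-0.528, 0.032)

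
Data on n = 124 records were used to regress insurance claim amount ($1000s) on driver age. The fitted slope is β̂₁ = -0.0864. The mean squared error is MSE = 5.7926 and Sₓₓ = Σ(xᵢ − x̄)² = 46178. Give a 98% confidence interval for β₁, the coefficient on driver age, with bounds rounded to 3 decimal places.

SE(β̂₁) = √(MSE/Sₓₓ) = √(5.7926/46178) = 0.0112.
df = n − 2 = 122.
t* = t_{0.01, 122} = 2.357302.
Margin = t* × SE = 2.357302 × 0.0112 = 0.02640.
CI: -0.0864 ± 0.02640 → (-0.113, -0.060).
With 98% confidence, each one-unit increase in driver age is associated with a change of between -0.113 and -0.060 $1000s in insurance claim amount.

(-0.113, -0.060)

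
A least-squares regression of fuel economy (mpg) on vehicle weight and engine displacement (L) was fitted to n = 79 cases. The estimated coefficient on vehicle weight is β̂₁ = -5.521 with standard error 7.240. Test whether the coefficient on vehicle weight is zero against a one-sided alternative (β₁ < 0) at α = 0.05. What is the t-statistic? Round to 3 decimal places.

t = -0.763

H₀: β₁ = 0 vs H₁: β₁ < 0.
t = (β̂₁ − β₁⁰)/SE = -5.521 / 7.240 = -0.763.
df = n − k − 1 = 79 − 2 − 1 = 76.
One-sided p ≈ 0.2240, which is ≥ 0.05, so fail to reject H₀.
The data do not give significant evidence that the true slope on vehicle weight is negative, holding the other predictors fixed.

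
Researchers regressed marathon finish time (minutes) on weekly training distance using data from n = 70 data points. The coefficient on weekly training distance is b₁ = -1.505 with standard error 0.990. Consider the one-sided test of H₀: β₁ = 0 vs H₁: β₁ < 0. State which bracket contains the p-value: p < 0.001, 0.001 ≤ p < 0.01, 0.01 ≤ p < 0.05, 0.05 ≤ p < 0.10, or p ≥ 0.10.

0.05 ≤ p < 0.10

t = -1.505 / 0.990 = -1.520.
df = n − 2 = 70 − 2 = 68.
One-sided p = P(T_{68} < t) ≈ 0.0665.
So 0.05 ≤ p < 0.10.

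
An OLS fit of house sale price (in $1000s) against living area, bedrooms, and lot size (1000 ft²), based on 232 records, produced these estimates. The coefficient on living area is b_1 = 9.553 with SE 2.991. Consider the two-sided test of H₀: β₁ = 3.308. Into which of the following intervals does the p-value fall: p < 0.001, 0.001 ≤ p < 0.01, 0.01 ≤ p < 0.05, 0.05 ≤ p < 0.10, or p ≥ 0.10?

t = (9.553 − 3.308) / 2.991 = 2.088.
df = n − k − 1 = 232 − 3 − 1 = 228.
Two-sided p = 2·P(T_{228} > |t|) ≈ 0.0379.
So 0.01 ≤ p < 0.05.

0.01 ≤ p < 0.05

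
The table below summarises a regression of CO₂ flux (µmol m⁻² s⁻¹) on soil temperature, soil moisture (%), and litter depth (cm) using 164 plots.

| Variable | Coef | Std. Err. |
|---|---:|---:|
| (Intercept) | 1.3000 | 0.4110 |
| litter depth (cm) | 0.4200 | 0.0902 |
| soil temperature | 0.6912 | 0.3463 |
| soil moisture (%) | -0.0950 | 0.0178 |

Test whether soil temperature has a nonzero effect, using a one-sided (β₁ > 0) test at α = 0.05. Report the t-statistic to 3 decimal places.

t = 1.996

Read off: b = 0.6912, SE = 0.3463 for soil temperature.
H₀: β₁ = 0 vs H₁: β₁ > 0.
t = 0.6912 / 0.3463 = 1.996.
df = n − k − 1 = 164 − 3 − 1 = 160.
One-sided p ≈ 0.0238, which is < 0.05, so reject H₀.
There is evidence that the true slope on soil temperature is positive, holding the other predictors fixed.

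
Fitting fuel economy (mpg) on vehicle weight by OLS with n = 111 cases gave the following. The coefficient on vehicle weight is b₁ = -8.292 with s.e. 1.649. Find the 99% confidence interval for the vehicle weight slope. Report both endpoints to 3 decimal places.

(-12.615, -3.969)

df = n − 2 = 111 − 2 = 109.
t* = t_{0.005, 109} = 2.621688.
Margin = t* × SE = 2.621688 × 1.649 = 4.32316.
CI: -8.292 ± 4.32316 → (-12.615, -3.969).
With 99% confidence, each one-unit increase in vehicle weight is associated with a change of between -12.615 and -3.969 mpg in fuel economy.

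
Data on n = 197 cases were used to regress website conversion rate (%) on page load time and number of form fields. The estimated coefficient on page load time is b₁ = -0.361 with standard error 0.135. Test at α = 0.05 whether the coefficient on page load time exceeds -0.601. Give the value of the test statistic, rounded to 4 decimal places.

H₀: β₁ = -0.601 vs H₁: β₁ > -0.601.
t = (b₁ − β₁⁰)/SE = (-0.361 − (-0.601)) / 0.135 = 1.7778.
df = n − k − 1 = 197 − 2 − 1 = 194.
One-sided p ≈ 0.0385, which is < 0.05, so reject H₀.
There is evidence that the true slope on page load time exceeds -0.601 % per unit, holding the other predictors fixed.

t = 1.7778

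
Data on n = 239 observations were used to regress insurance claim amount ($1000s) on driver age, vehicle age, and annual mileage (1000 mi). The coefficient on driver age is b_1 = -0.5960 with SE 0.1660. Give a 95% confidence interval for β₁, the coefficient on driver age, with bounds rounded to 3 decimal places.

df = n − k − 1 = 239 − 3 − 1 = 235.
t* = t_{0.025, 235} = 1.97011.
Margin = t* × SE = 1.97011 × 0.1660 = 0.32704.
CI: -0.5960 ± 0.32704 → (-0.923, -0.269).
With 95% confidence, each one-unit increase in driver age is associated with a change of between -0.923 and -0.269 $1000s in insurance claim amount, holding the other predictors fixed.

(-0.923, -0.269)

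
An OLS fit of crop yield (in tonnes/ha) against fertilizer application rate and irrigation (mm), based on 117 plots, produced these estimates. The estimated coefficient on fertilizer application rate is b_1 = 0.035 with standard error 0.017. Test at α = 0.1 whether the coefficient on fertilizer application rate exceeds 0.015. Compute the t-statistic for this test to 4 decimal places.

H₀: β₁ = 0.015 vs H₁: β₁ > 0.015.
t = (b_1 − β₁⁰)/SE = (0.035 − 0.015) / 0.017 = 1.1765.
df = n − k − 1 = 117 − 2 − 1 = 114.
One-sided p ≈ 0.1209, which is ≥ 0.1, so fail to reject H₀.
The data do not give significant evidence that the true slope on fertilizer application rate exceeds 0.015 tonnes/ha per unit, holding the other predictors fixed.

t = 1.1765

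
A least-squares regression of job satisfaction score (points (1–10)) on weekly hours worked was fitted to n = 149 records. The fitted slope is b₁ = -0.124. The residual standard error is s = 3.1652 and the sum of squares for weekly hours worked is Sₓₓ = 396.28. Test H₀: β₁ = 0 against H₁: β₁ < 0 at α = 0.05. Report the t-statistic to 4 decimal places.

t = -0.7799

SE(b₁) = s/√Sₓₓ = 3.1652/√396.28 = 0.159001.
t = -0.124 / 0.159001 = -0.7799.
df = n − 2 = 147.
One-sided p ≈ 0.2184, which is ≥ 0.05, so fail to reject H₀.
The data do not give significant evidence that the true slope on weekly hours worked is negative.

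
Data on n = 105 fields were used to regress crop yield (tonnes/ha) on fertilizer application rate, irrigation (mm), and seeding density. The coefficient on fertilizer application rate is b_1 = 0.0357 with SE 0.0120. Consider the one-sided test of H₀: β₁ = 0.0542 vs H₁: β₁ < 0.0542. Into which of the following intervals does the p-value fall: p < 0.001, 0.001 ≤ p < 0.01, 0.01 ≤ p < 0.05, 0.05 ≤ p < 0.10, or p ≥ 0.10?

0.05 ≤ p < 0.10

t = (0.0357 − 0.0542) / 0.0120 = -1.542.
df = n − k − 1 = 105 − 3 − 1 = 101.
One-sided p = P(T_{101} < t) ≈ 0.0631.
So 0.05 ≤ p < 0.10.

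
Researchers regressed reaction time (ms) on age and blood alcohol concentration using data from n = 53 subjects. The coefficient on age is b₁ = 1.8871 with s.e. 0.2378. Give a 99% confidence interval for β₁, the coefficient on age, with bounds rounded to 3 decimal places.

(1.250, 2.524)

df = n − k − 1 = 53 − 2 − 1 = 50.
t* = t_{0.005, 50} = 2.677793.
Margin = t* × SE = 2.677793 × 0.2378 = 0.63678.
CI: 1.8871 ± 0.63678 → (1.250, 2.524).
With 99% confidence, each one-unit increase in age is associated with a change of between 1.250 and 2.524 ms in reaction time, holding the other predictors fixed.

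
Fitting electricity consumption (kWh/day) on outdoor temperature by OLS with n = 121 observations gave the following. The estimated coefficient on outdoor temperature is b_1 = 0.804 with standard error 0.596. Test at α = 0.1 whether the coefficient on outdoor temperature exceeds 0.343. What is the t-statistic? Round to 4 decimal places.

H₀: β₁ = 0.343 vs H₁: β₁ > 0.343.
t = (b_1 − β₁⁰)/SE = (0.804 − 0.343) / 0.596 = 0.7735.
df = n − 2 = 121 − 2 = 119.
One-sided p ≈ 0.2204, which is ≥ 0.1, so fail to reject H₀.
The data do not give significant evidence that the true slope on outdoor temperature exceeds 0.343 kWh/day per unit.

t = 0.7735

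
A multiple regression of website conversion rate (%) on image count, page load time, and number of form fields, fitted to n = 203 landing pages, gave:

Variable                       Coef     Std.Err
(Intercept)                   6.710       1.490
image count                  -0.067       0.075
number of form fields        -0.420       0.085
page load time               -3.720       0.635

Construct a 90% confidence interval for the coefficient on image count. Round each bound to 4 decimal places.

Read off: b = -0.067, SE = 0.075 for image count.
df = n − k − 1 = 203 − 3 − 1 = 199.
t* = t_{0.05, 199} = 1.652547.
Margin = t* × SE = 1.652547 × 0.075 = 0.123941.
CI: -0.067 ± 0.123941 → (-0.1909, 0.0569).

(-0.1909, 0.0569)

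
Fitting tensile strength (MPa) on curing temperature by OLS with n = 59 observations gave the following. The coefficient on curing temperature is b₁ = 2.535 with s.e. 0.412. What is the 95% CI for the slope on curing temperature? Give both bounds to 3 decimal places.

(1.710, 3.360)

df = n − 2 = 59 − 2 = 57.
t* = t_{0.025, 57} = 2.002465.
Margin = t* × SE = 2.002465 × 0.412 = 0.82502.
CI: 2.535 ± 0.82502 → (1.710, 3.360).
With 95% confidence, each one-unit increase in curing temperature is associated with a change of between 1.710 and 3.360 MPa in tensile strength.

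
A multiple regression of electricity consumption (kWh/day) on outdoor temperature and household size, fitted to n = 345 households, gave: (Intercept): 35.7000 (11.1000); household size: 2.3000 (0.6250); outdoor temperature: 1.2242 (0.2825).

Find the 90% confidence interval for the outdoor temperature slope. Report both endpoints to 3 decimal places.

Read off: b = 1.2242, SE = 0.2825 for outdoor temperature.
df = n − k − 1 = 345 − 2 − 1 = 342.
t* = t_{0.05, 342} = 1.649321.
Margin = t* × SE = 1.649321 × 0.2825 = 0.46593.
CI: 1.2242 ± 0.46593 → (0.758, 1.690).

(0.758, 1.690)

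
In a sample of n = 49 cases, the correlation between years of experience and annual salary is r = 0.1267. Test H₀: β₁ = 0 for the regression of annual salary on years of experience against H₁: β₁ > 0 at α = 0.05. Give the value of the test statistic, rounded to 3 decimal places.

t = 0.876

t = r·√(n − 2)/√(1 − r²) = 0.1267·√47/√0.983947 = 0.876.
df = n − 2 = 47.
One-sided p ≈ 0.1928, which is ≥ 0.05, so fail to reject H₀.
The data do not give significant evidence of a linear association between years of experience and annual salary.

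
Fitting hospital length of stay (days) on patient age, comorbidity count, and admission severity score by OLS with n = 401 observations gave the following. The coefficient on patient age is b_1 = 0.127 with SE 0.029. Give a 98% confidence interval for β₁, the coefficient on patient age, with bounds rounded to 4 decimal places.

(0.0593, 0.1947)

df = n − k − 1 = 401 − 3 − 1 = 397.
t* = t_{0.01, 397} = 2.335777.
Margin = t* × SE = 2.335777 × 0.029 = 0.067738.
CI: 0.127 ± 0.067738 → (0.0593, 0.1947).
With 98% confidence, each one-unit increase in patient age is associated with a change of between 0.0593 and 0.1947 days in hospital length of stay, holding the other predictors fixed.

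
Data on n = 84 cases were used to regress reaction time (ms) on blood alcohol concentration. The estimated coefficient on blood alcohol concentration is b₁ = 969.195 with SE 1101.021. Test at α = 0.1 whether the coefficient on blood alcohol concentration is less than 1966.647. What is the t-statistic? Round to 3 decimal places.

H₀: β₁ = 1966.647 vs H₁: β₁ < 1966.647.
t = (b₁ − β₁⁰)/SE = (969.195 − 1966.647) / 1101.021 = -0.906.
df = n − 2 = 84 − 2 = 82.
One-sided p ≈ 0.1838, which is ≥ 0.1, so fail to reject H₀.
The data do not give significant evidence that the true slope on blood alcohol concentration is below 1966.647 ms per unit.

t = -0.906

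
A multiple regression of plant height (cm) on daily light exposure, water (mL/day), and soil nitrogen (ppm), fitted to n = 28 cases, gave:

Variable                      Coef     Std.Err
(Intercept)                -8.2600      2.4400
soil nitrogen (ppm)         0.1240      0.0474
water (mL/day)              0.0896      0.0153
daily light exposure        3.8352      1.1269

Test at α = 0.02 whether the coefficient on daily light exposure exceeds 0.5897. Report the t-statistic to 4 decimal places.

t = 2.8800

Read off: b = 3.8352, SE = 1.1269 for daily light exposure.
H₀: β₁ = 0.5897 vs H₁: β₁ > 0.5897.
t = (3.8352 − 0.5897) / 1.1269 = 2.8800.
df = n − k − 1 = 28 − 3 − 1 = 24.
One-sided p ≈ 0.0041, which is < 0.02, so reject H₀.
There is evidence that the true slope on daily light exposure exceeds 0.5897 cm per unit, holding the other predictors fixed.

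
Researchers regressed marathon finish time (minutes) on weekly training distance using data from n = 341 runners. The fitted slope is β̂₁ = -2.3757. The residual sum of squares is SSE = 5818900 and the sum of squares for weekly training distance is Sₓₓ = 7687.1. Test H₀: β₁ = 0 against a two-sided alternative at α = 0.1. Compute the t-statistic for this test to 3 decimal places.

MSE = SSE/(n − 2) = 5818900/339 = 17164.9.
SE(β̂₁) = √(MSE/Sₓₓ) = √(17164.9/7687.1) = 1.49431.
t = -2.3757 / 1.49431 = -1.590.
df = n − 2 = 339.
Two-sided p ≈ 0.1128, which is ≥ 0.1, so fail to reject H₀.
The data do not give significant evidence of an association between weekly training distance and marathon finish time.

t = -1.590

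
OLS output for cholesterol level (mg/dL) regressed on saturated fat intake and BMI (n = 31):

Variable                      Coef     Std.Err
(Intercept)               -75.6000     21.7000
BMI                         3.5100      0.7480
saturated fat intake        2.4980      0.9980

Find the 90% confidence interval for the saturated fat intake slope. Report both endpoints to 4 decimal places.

Read off: b = 2.4980, SE = 0.9980 for saturated fat intake.
df = n − k − 1 = 31 − 2 − 1 = 28.
t* = t_{0.05, 28} = 1.701131.
Margin = t* × SE = 1.701131 × 0.9980 = 1.697729.
CI: 2.4980 ± 1.697729 → (0.8003, 4.1957).

(0.8003, 4.1957)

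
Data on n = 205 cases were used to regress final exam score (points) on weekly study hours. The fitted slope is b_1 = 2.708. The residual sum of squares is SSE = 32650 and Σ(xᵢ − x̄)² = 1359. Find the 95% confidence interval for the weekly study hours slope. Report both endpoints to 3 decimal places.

MSE = SSE/(n − 2) = 32650/203 = 160.837.
SE(b_1) = √(MSE/Sₓₓ) = √(160.837/1359) = 0.34402.
df = n − 2 = 203.
t* = t_{0.025, 203} = 1.971719.
Margin = t* × SE = 1.971719 × 0.34402 = 0.67831.
CI: 2.708 ± 0.67831 → (2.030, 3.386).
With 95% confidence, each one-unit increase in weekly study hours is associated with a change of between 2.030 and 3.386 points in final exam score.

(2.030, 3.386)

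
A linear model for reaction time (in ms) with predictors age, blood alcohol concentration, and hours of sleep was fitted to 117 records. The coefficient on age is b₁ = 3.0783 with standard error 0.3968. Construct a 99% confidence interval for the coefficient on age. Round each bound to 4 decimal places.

(2.0387, 4.1179)

df = n − k − 1 = 117 − 3 − 1 = 113.
t* = t_{0.005, 113} = 2.620039.
Margin = t* × SE = 2.620039 × 0.3968 = 1.039631.
CI: 3.0783 ± 1.039631 → (2.0387, 4.1179).
With 99% confidence, each one-unit increase in age is associated with a change of between 2.0387 and 4.1179 ms in reaction time, holding the other predictors fixed.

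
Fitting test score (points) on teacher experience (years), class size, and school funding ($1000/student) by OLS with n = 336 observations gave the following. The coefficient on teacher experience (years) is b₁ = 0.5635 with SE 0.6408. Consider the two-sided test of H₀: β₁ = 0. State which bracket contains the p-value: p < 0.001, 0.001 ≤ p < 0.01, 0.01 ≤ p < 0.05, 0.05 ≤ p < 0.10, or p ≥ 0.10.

t = 0.5635 / 0.6408 = 0.879.
df = n − k − 1 = 336 − 3 − 1 = 332.
Two-sided p = 2·P(T_{332} > |t|) ≈ 0.3798.
So p ≥ 0.10.

p ≥ 0.10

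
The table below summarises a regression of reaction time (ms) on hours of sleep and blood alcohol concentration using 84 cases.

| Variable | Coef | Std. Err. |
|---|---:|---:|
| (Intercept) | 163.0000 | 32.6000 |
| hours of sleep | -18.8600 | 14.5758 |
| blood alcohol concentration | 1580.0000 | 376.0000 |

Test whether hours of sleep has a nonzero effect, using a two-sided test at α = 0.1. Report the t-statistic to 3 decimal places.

Read off: b = -18.8600, SE = 14.5758 for hours of sleep.
H₀: β₁ = 0 vs H₁: β₁ ≠ 0.
t = -18.8600 / 14.5758 = -1.294.
df = n − k − 1 = 84 − 2 − 1 = 81.
Two-sided p ≈ 0.1994, which is ≥ 0.1, so fail to reject H₀.
The data do not give significant evidence of an association between hours of sleep and reaction time, after adjusting for the other predictors.

t = -1.294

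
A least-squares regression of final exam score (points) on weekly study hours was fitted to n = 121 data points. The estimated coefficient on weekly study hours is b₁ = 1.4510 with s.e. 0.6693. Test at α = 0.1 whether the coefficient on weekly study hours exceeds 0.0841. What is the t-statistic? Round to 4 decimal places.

t = 2.0423

H₀: β₁ = 0.0841 vs H₁: β₁ > 0.0841.
t = (b₁ − β₁⁰)/SE = (1.4510 − 0.0841) / 0.6693 = 2.0423.
df = n − 2 = 121 − 2 = 119.
One-sided p ≈ 0.0217, which is < 0.1, so reject H₀.
There is evidence that the true slope on weekly study hours exceeds 0.0841 points per unit.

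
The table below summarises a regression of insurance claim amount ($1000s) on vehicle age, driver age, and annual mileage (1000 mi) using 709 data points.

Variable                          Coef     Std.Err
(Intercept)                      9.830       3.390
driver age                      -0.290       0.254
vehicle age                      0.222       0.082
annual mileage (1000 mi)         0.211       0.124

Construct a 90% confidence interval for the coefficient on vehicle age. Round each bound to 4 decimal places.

Read off: b = 0.222, SE = 0.082 for vehicle age.
df = n − k − 1 = 709 − 3 − 1 = 705.
t* = t_{0.05, 705} = 1.647018.
Margin = t* × SE = 1.647018 × 0.082 = 0.135055.
CI: 0.222 ± 0.135055 → (0.0869, 0.3571).

(0.0869, 0.3571)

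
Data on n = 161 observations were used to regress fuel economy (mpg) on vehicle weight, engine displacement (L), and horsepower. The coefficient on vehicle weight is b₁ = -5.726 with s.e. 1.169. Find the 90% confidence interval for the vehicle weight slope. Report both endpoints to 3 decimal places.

df = n − k − 1 = 161 − 3 − 1 = 157.
t* = t_{0.05, 157} = 1.654617.
Margin = t* × SE = 1.654617 × 1.169 = 1.93425.
CI: -5.726 ± 1.93425 → (-7.660, -3.792).
With 90% confidence, each one-unit increase in vehicle weight is associated with a change of between -7.660 and -3.792 mpg in fuel economy, holding the other predictors fixed.

(-7.660, -3.792)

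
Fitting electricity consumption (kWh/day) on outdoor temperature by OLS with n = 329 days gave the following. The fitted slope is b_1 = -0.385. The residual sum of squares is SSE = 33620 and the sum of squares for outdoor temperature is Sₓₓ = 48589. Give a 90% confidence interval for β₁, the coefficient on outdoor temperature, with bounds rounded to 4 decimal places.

MSE = SSE/(n − 2) = 33620/327 = 102.813.
SE(b_1) = √(MSE/Sₓₓ) = √(102.813/48589) = 0.0459998.
df = n − 2 = 327.
t* = t_{0.05, 327} = 1.649527.
Margin = t* × SE = 1.649527 × 0.0459998 = 0.075878.
CI: -0.385 ± 0.075878 → (-0.4609, -0.3091).
With 90% confidence, each one-unit increase in outdoor temperature is associated with a change of between -0.4609 and -0.3091 kWh/day in electricity consumption.

(-0.4609, -0.3091)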